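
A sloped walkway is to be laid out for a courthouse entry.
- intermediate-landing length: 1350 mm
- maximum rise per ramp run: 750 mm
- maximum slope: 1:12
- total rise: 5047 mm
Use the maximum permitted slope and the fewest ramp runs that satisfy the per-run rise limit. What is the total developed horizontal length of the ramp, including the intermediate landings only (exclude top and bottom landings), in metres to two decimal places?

68.66 m

5047 / 750 = 6.729 → round up to 7 ramp runs. That means 6 intermediate landings.
Horizontal run for 5047 mm of rise at 1:12 is 5047 × 12 = 60564 mm.
6 intermediate landings contribute 6 × 1350 = 8100 mm.
Developed length = 60564 + 8100 = 68664 mm.
= 68.66 m.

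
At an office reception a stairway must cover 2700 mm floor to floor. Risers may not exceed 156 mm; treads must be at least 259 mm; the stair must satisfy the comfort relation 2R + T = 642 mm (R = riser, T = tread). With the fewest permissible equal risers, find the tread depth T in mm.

⌈2700/156⌉ = 18 risers.
Riser R = 2700 / 18 = 150 mm, within the 156 mm limit.
Tread T = 642 − 2 × 150 = 342 mm (≥ 259 mm).

342 mm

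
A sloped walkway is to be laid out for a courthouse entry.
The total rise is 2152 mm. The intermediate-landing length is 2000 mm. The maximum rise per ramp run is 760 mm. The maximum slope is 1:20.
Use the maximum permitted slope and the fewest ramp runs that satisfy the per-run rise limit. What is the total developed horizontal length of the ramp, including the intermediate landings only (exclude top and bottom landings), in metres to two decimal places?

2152 / 760 = 2.83, so 3 ramp runs are needed. That means 2 intermediate landings.
Horizontal run for 2152 mm of rise at 1:20 is 2152 × 20 = 43040 mm.
Intermediate landings: 2 × 2000 = 4000 mm.
Total developed length = 43040 + 4000 = 47040 mm.
= 47.04 m.

47.04 m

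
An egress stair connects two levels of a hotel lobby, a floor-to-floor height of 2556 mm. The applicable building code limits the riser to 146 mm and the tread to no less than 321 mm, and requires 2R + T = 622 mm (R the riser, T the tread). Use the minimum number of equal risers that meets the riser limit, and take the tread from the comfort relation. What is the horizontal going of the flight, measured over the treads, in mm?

5746 mm

2556 / 146 = 17.51, so 18 risers are needed.
R = 2556 ÷ 18 = 142 mm.
Tread T = 622 − 2 × 142 = 338 mm (≥ 321 mm).
18 risers give 17 treads; going = 17 × 338 = 5746 mm.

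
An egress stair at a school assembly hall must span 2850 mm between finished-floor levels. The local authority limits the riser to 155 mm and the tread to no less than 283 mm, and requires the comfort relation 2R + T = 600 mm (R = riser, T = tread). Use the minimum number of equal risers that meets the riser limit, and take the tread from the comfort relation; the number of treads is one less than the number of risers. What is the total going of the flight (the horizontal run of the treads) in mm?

5400 mm

At most 155 each: 2850/155 = 18.39, giving 19 risers.
Each riser is 2850/19 = 150 mm (≤ 155 mm).
Tread T = 600 − 2 × 150 = 300 mm (≥ 283 mm).
Going = (19 − 1) × 300 = 5400 mm.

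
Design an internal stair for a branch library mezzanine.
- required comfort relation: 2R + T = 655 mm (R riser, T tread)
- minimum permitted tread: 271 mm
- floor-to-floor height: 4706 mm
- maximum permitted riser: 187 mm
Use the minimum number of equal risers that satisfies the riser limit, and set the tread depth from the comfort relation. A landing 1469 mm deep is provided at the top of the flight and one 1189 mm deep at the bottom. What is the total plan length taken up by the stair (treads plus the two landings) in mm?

4706 / 187 = 25.17, so 26 risers are needed.
Riser R = 4706 / 26 = 181 mm, within the 187 mm limit.
T = 655 − 2·181 = 293 mm, which satisfies the 271 mm minimum.
26 risers give 25 treads; going = 25 × 293 = 7325 mm.
Add landings: 7325 + 1469 + 1189 = 9983 mm.

9983 mm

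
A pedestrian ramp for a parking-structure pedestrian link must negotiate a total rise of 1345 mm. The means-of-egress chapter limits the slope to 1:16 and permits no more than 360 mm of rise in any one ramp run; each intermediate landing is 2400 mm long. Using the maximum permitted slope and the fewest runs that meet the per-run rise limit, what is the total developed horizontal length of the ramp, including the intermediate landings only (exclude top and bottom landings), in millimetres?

28720 mm

1345 / 360 = 3.736 → round up to 4 ramp runs. That means 3 intermediate landings.
Ramp run (horizontal) at 1:16: 1345 × 16 = 21520 mm.
Intermediate landings: 3 × 2400 = 7200 mm.
Developed length = 21520 + 7200 = 28720 mm.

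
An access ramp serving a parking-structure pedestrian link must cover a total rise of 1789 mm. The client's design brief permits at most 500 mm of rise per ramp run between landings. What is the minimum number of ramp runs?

1789 / 500 = 3.58, so 4 ramp runs are needed.

4 runs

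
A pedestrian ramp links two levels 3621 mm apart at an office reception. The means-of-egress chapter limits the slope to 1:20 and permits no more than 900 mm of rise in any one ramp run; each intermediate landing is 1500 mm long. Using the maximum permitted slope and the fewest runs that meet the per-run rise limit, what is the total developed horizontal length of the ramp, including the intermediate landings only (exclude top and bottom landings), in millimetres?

3621 / 900 = 4.023 → round up to 5 ramp runs. That means 4 intermediate landings.
Horizontal run for 3621 mm of rise at 1:20 is 3621 × 20 = 72420 mm.
4 intermediate landings contribute 4 × 1500 = 6000 mm.
Total developed length = 72420 + 6000 = 78420 mm.

78420 mm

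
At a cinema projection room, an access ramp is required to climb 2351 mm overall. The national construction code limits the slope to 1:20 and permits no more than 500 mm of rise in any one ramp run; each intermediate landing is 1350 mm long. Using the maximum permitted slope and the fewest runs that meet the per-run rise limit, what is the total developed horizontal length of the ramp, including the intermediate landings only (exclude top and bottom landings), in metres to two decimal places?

2351 / 500 = 4.70, so 5 ramp runs are needed. That means 4 intermediate landings.
Horizontal run for 2351 mm of rise at 1:20 is 2351 × 20 = 47020 mm.
4 intermediate landings contribute 4 × 1350 = 5400 mm.
Total developed length = 47020 + 5400 = 52420 mm.
= 52.42 m.

52.42 m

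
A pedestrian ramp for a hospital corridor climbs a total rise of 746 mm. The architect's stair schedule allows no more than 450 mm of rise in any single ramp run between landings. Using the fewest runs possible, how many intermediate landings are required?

1 intermediate landings

746 / 450 = 1.66, so 2 ramp runs are needed.
2 runs are separated by 1 intermediate landings.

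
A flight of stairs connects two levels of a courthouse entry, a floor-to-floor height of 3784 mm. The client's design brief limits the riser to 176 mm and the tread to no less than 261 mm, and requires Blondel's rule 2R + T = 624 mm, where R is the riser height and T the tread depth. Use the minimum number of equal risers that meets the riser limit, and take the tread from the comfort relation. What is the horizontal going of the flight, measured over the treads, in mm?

3784 / 176 = 21.500 → round up to 22 risers.
Riser R = 3784 / 22 = 172 mm, within the 176 mm limit.
T = 624 − 2·172 = 280 mm, which satisfies the 261 mm minimum.
Going = (22 − 1) × 280 = 5880 mm.

5880 mm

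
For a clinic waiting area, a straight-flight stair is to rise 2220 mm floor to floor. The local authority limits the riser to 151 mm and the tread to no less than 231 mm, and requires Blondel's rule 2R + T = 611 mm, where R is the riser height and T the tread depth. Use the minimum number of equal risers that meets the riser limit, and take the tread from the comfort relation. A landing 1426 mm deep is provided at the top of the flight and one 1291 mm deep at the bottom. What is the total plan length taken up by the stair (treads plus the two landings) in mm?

7127 mm

2220 / 151 = 14.702 → round up to 15 risers.
R = 2220 ÷ 15 = 148 mm.
T = 611 − 2·148 = 315 mm, which satisfies the 231 mm minimum.
Treads = 15 − 1 = 14; going = 14 × 315 = 4410 mm.
Add landings: 4410 + 1426 + 1291 = 7127 mm.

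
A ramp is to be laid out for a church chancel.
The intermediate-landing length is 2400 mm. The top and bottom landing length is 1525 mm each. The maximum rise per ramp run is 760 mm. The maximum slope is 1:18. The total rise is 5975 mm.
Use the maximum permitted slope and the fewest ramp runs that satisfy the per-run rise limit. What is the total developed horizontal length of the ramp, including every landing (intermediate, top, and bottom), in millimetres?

⌈5975/760⌉ = 8 ramp runs. That means 7 intermediate landings.
Horizontal run for 5975 mm of rise at 1:18 is 5975 × 18 = 107550 mm.
Intermediate landings: 7 × 2400 = 16800 mm.
Top and bottom landings: 2 × 1525 = 3050 mm.
Total = 107550 + 16800 + 3050 = 127400 mm.

127400 mm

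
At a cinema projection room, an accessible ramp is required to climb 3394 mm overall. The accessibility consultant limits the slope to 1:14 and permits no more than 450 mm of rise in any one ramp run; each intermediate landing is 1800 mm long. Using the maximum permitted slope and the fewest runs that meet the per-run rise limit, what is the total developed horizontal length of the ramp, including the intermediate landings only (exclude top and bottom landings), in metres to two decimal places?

3394 / 450 = 7.54, so 8 ramp runs are needed. That means 7 intermediate landings.
Ramp run (horizontal) at 1:14: 3394 × 14 = 47516 mm.
Intermediate landings: 7 × 1800 = 12600 mm.
Developed length = 47516 + 12600 = 60116 mm.
= 60.12 m.

60.12 m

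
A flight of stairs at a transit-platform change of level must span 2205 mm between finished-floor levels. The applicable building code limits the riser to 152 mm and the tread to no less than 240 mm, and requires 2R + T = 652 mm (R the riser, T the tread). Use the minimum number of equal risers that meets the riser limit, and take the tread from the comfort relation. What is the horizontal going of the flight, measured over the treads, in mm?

⌈2205/152⌉ = 15 risers.
Each riser is 2205/15 = 147 mm (≤ 152 mm).
From 2R + T = 652: T = 652 − 294 = 358 mm.
Treads = 15 − 1 = 14; going = 14 × 358 = 5012 mm.

5012 mm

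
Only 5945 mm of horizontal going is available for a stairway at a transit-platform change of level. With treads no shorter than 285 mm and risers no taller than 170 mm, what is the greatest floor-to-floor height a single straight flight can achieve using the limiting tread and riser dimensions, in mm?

Treads that fit: ⌊5945 / 285⌋ = 20.
Risers = treads + 1 = 21.
Maximum height = 21 × 170 = 3570 mm.

3570 mm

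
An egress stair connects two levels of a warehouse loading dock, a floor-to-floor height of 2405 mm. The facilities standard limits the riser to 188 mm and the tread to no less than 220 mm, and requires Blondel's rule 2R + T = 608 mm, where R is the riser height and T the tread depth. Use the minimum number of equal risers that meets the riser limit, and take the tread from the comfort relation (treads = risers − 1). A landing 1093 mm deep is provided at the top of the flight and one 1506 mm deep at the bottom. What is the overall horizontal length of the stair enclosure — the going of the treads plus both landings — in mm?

5455 mm

At most 188 each: 2405/188 = 12.79, giving 13 risers.
Each riser is 2405/13 = 185 mm (≤ 188 mm).
T = 608 − 2·185 = 238 mm, which satisfies the 220 mm minimum.
Treads = 13 − 1 = 12; going = 12 × 238 = 2856 mm.
Enclosure = 2856 + 1093 + 1506 = 5455 mm.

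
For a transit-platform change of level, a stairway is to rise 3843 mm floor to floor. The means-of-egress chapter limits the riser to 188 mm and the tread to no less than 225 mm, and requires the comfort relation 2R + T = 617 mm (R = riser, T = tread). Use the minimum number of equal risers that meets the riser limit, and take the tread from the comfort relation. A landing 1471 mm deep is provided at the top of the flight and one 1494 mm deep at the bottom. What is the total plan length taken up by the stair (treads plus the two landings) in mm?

⌈3843/188⌉ = 21 risers.
R = 3843 ÷ 21 = 183 mm.
Tread T = 617 − 2 × 183 = 251 mm (≥ 225 mm).
Going = (21 − 1) × 251 = 5020 mm.
Add landings: 5020 + 1471 + 1494 = 7985 mm.

7985 mm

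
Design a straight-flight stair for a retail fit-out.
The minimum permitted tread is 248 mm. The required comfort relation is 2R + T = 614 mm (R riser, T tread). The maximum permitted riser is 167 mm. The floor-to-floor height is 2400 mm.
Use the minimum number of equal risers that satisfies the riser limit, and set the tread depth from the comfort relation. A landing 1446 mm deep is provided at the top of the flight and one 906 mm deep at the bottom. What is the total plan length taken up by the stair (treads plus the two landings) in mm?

2400 / 167 = 14.371 → round up to 15 risers.
Each riser is 2400/15 = 160 mm (≤ 167 mm).
Tread T = 614 − 2 × 160 = 294 mm (≥ 248 mm).
15 risers give 14 treads; going = 14 × 294 = 4116 mm.
Enclosure = 4116 + 1446 + 906 = 6468 mm.

6468 mm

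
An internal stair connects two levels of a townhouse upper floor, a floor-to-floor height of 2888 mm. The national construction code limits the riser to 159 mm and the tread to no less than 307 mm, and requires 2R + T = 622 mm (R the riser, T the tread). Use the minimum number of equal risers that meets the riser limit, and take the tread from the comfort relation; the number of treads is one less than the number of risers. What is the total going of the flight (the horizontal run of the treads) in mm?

5724 mm

⌈2888/159⌉ = 19 risers.
Riser R = 2888 / 19 = 152 mm, within the 159 mm limit.
Tread T = 622 − 2 × 152 = 318 mm (≥ 307 mm).
Going = (19 − 1) × 318 = 5724 mm.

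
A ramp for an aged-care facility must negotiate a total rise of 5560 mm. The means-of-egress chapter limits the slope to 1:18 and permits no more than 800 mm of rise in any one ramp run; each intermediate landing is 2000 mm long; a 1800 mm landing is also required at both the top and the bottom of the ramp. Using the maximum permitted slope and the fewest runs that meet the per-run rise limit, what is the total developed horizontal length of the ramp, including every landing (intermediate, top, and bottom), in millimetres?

115680 mm

⌈5560/800⌉ = 7 ramp runs. That means 6 intermediate landings.
Ramp run (horizontal) at 1:18: 5560 × 18 = 100080 mm.
6 intermediate landings contribute 6 × 2000 = 12000 mm.
Top and bottom landings: 2 × 1800 = 3600 mm.
Total = 100080 + 12000 + 3600 = 115680 mm.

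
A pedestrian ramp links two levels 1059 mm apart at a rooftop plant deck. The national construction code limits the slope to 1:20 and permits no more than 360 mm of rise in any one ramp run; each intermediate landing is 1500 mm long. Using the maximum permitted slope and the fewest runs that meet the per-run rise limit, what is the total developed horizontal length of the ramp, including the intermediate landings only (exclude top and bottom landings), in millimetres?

24180 mm

1059 / 360 = 2.94, so 3 ramp runs are needed. That means 2 intermediate landings.
Horizontal run for 1059 mm of rise at 1:20 is 1059 × 20 = 21180 mm.
Intermediate landings: 2 × 1500 = 3000 mm.
Developed length = 21180 + 3000 = 24180 mm.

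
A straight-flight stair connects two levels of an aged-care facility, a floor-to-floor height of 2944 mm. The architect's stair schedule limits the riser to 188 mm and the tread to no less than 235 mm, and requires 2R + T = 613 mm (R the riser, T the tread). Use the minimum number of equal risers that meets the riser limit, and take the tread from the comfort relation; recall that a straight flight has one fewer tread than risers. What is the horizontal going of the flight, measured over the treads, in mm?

3675 mm

⌈2944/188⌉ = 16 risers.
R = 2944 ÷ 16 = 184 mm.
From 2R + T = 613: T = 613 − 368 = 245 mm.
Treads = 16 − 1 = 15; going = 15 × 245 = 3675 mm.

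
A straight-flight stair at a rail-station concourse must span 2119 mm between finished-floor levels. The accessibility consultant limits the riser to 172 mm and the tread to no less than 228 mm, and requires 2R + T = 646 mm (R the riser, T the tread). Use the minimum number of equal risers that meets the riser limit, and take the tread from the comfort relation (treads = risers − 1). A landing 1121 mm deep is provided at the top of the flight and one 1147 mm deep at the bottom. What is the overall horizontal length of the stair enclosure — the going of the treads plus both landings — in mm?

2119 / 172 = 12.32, so 13 risers are needed.
Riser R = 2119 / 13 = 163 mm, within the 172 mm limit.
From 2R + T = 646: T = 646 − 326 = 320 mm.
Going = (13 − 1) × 320 = 3840 mm.
Add landings: 3840 + 1121 + 1147 = 6108 mm.

6108 mm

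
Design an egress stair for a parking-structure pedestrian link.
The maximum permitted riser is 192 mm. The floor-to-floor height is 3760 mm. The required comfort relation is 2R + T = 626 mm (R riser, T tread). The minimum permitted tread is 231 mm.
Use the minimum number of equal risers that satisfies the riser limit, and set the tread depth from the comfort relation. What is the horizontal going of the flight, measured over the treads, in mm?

3760 / 192 = 19.58, so 20 risers are needed.
Each riser is 3760/20 = 188 mm (≤ 192 mm).
Tread T = 626 − 2 × 188 = 250 mm (≥ 231 mm).
20 risers give 19 treads; going = 19 × 250 = 4750 mm.

4750 mm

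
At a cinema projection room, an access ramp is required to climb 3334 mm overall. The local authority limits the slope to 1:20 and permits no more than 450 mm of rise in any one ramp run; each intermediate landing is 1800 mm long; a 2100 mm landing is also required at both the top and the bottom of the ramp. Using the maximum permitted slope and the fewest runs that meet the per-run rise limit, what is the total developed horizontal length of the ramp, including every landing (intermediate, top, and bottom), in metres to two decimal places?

83.48 m

⌈3334/450⌉ = 8 ramp runs. That means 7 intermediate landings.
Horizontal run for 3334 mm of rise at 1:20 is 3334 × 20 = 66680 mm.
Intermediate landings: 7 × 1800 = 12600 mm.
Top and bottom landings: 2 × 2100 = 4200 mm.
Total = 66680 + 12600 + 4200 = 83480 mm.
= 83.48 m.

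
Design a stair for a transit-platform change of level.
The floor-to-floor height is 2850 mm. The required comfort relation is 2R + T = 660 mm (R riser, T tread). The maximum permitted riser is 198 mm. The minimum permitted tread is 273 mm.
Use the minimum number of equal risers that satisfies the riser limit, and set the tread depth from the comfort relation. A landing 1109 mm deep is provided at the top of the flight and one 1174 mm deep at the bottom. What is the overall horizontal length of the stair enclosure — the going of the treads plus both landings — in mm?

6203 mm

⌈2850/198⌉ = 15 risers.
Riser R = 2850 / 15 = 190 mm, within the 198 mm limit.
From 2R + T = 660: T = 660 − 380 = 280 mm.
15 risers give 14 treads; going = 14 × 280 = 3920 mm.
Add landings: 3920 + 1109 + 1174 = 6203 mm.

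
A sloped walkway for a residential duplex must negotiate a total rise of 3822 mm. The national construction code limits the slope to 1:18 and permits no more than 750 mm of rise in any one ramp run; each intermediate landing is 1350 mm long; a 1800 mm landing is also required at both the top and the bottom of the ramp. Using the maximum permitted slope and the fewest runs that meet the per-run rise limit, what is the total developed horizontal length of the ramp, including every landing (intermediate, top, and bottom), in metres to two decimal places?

⌈3822/750⌉ = 6 ramp runs. That means 5 intermediate landings.
Ramp run (horizontal) at 1:18: 3822 × 18 = 68796 mm.
5 intermediate landings contribute 5 × 1350 = 6750 mm.
Top and bottom landings: 2 × 1800 = 3600 mm.
Total = 68796 + 6750 + 3600 = 79146 mm.
= 79.15 m.

79.15 m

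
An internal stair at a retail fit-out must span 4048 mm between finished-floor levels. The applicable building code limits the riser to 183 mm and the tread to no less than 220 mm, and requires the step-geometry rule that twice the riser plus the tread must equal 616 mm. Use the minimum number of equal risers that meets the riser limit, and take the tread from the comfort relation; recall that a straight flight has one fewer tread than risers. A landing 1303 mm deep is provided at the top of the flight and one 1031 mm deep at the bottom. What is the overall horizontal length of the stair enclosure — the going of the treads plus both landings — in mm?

8142 mm

4048 / 183 = 22.12, so 23 risers are needed.
Each riser is 4048/23 = 176 mm (≤ 183 mm).
From 2R + T = 616: T = 616 − 352 = 264 mm.
23 risers give 22 treads; going = 22 × 264 = 5808 mm.
Enclosure = 5808 + 1303 + 1031 = 8142 mm.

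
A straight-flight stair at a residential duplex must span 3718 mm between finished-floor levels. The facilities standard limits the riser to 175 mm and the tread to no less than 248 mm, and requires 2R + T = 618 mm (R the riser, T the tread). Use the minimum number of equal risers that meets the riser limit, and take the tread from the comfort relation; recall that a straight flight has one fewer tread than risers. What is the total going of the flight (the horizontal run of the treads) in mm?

5880 mm

⌈3718/175⌉ = 22 risers.
R = 3718 ÷ 22 = 169 mm.
T = 618 − 2·169 = 280 mm, which satisfies the 248 mm minimum.
22 risers give 21 treads; going = 21 × 280 = 5880 mm.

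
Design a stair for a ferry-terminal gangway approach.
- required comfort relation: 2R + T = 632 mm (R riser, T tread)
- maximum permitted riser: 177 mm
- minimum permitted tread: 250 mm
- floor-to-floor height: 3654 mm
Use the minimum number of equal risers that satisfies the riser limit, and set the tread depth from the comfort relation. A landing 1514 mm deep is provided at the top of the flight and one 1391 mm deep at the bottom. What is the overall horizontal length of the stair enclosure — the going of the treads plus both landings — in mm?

At most 177 each: 3654/177 = 20.64, giving 21 risers.
R = 3654 ÷ 21 = 174 mm.
From 2R + T = 632: T = 632 − 348 = 284 mm.
Treads = 21 − 1 = 20; going = 20 × 284 = 5680 mm.
Add landings: 5680 + 1514 + 1391 = 8585 mm.

8585 mm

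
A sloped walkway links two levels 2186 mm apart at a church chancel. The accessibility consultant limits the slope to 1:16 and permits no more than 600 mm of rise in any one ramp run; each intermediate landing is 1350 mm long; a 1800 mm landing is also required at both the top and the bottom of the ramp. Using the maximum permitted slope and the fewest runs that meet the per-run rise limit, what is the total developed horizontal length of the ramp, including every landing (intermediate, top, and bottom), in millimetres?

At most 600 each: 2186/600 = 3.64, giving 4 ramp runs. That means 3 intermediate landings.
Ramp run (horizontal) at 1:16: 2186 × 16 = 34976 mm.
3 intermediate landings contribute 3 × 1350 = 4050 mm.
Top and bottom landings: 2 × 1800 = 3600 mm.
Total = 34976 + 4050 + 3600 = 42626 mm.

42626 mm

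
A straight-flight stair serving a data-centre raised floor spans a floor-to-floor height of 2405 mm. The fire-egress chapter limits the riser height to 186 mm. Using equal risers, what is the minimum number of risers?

13 risers

2405 / 186 = 12.93, so 13 risers are needed.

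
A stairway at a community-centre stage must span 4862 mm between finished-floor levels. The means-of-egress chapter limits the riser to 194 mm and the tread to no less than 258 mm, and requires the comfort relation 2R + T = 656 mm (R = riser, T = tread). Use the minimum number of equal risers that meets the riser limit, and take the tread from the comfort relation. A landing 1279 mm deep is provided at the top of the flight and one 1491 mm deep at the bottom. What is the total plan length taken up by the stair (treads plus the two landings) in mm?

9820 mm

⌈4862/194⌉ = 26 risers.
R = 4862 ÷ 26 = 187 mm.
Tread T = 656 − 2 × 187 = 282 mm (≥ 258 mm).
Treads = 26 − 1 = 25; going = 25 × 282 = 7050 mm.
Enclosure = 7050 + 1279 + 1491 = 9820 mm.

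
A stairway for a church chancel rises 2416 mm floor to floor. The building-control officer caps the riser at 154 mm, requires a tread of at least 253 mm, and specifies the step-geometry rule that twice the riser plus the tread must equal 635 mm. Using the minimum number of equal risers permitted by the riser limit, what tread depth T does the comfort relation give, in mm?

2416 / 154 = 15.688 → round up to 16 risers.
Riser R = 2416 / 16 = 151 mm, within the 154 mm limit.
From 2R + T = 635: T = 635 − 302 = 333 mm.

333 mm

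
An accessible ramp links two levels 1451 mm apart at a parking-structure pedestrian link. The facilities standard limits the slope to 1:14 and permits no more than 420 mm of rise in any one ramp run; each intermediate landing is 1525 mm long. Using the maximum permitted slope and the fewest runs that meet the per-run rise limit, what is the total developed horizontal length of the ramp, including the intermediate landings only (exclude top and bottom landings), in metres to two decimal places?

24.89 m

1451 / 420 = 3.455 → round up to 4 ramp runs. That means 3 intermediate landings.
Ramp run (horizontal) at 1:14: 1451 × 14 = 20314 mm.
Intermediate landings: 3 × 1525 = 4575 mm.
Total developed length = 20314 + 4575 = 24889 mm.
= 24.89 m.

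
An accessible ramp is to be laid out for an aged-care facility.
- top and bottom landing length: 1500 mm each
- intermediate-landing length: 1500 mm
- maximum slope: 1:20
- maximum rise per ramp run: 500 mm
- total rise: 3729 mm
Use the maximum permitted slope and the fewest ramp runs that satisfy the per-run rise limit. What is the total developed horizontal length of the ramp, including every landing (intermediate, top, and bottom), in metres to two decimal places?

88.08 m

⌈3729/500⌉ = 8 ramp runs. That means 7 intermediate landings.
Ramp run (horizontal) at 1:20: 3729 × 20 = 74580 mm.
7 intermediate landings contribute 7 × 1500 = 10500 mm.
Top and bottom landings: 2 × 1500 = 3000 mm.
Total = 74580 + 10500 + 3000 = 88080 mm.
= 88.08 m.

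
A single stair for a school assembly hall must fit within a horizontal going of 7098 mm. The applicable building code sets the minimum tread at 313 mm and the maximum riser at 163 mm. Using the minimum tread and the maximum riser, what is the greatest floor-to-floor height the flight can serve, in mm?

Treads that fit: ⌊7098 / 313⌋ = 22.
Risers = treads + 1 = 23.
Maximum height = 23 × 163 = 3749 mm.

3749 mm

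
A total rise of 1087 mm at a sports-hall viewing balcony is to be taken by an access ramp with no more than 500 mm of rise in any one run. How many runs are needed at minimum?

3 runs

⌈1087/500⌉ = 3 ramp runs.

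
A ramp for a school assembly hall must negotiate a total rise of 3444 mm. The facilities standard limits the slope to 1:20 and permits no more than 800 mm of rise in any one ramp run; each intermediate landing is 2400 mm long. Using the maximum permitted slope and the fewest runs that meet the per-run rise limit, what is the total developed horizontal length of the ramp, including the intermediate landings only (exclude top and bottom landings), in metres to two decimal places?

⌈3444/800⌉ = 5 ramp runs. That means 4 intermediate landings.
Horizontal run for 3444 mm of rise at 1:20 is 3444 × 20 = 68880 mm.
Intermediate landings: 4 × 2400 = 9600 mm.
Total developed length = 68880 + 9600 = 78480 mm.
= 78.48 m.

78.48 m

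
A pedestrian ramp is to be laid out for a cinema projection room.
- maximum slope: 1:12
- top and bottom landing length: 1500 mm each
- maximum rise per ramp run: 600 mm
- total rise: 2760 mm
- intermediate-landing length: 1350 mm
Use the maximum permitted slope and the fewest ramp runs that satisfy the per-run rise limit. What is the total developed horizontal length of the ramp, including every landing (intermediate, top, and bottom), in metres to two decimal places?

41.52 m

At most 600 each: 2760/600 = 4.60, giving 5 ramp runs. That means 4 intermediate landings.
Horizontal run for 2760 mm of rise at 1:12 is 2760 × 12 = 33120 mm.
4 intermediate landings contribute 4 × 1350 = 5400 mm.
Top and bottom landings: 2 × 1500 = 3000 mm.
Total = 33120 + 5400 + 3000 = 41520 mm.
= 41.52 m.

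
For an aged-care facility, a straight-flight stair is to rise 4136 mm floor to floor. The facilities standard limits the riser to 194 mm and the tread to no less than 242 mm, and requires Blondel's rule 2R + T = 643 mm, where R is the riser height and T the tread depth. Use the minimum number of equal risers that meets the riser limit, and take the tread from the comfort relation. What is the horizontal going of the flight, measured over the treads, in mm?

4136 / 194 = 21.32, so 22 risers are needed.
Riser R = 4136 / 22 = 188 mm, within the 194 mm limit.
Tread T = 643 − 2 × 188 = 267 mm (≥ 242 mm).
22 risers give 21 treads; going = 21 × 267 = 5607 mm.

5607 mm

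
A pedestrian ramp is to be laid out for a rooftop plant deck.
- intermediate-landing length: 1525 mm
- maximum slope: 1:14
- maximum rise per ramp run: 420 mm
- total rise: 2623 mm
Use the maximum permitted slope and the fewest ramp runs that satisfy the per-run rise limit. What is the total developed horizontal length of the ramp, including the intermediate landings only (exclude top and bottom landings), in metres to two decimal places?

2623 / 420 = 6.25, so 7 ramp runs are needed. That means 6 intermediate landings.
Ramp run (horizontal) at 1:14: 2623 × 14 = 36722 mm.
6 intermediate landings contribute 6 × 1525 = 9150 mm.
Developed length = 36722 + 9150 = 45872 mm.
= 45.87 m.

45.87 m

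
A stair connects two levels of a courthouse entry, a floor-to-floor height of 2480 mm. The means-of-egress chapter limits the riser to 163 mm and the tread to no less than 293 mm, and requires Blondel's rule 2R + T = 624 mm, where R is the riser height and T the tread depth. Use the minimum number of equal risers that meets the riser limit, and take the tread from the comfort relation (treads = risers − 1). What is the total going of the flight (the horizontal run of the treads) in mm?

2480 / 163 = 15.21, so 16 risers are needed.
R = 2480 ÷ 16 = 155 mm.
Tread T = 624 − 2 × 155 = 314 mm (≥ 293 mm).
16 risers give 15 treads; going = 15 × 314 = 4710 mm.

4710 mm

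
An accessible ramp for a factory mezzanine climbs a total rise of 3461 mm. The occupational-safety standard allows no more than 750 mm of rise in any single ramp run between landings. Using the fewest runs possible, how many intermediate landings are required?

4 intermediate landings

3461 / 750 = 4.615 → round up to 5 ramp runs.
5 runs are separated by 4 intermediate landings.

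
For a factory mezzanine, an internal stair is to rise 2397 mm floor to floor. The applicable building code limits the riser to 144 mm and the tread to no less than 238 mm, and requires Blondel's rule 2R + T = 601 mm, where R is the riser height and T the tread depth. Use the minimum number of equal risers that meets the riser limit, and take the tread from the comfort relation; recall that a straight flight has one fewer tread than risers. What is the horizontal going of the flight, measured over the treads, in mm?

5104 mm

At most 144 each: 2397/144 = 16.65, giving 17 risers.
R = 2397 ÷ 17 = 141 mm.
From 2R + T = 601: T = 601 − 282 = 319 mm.
Treads = 17 − 1 = 16; going = 16 × 319 = 5104 mm.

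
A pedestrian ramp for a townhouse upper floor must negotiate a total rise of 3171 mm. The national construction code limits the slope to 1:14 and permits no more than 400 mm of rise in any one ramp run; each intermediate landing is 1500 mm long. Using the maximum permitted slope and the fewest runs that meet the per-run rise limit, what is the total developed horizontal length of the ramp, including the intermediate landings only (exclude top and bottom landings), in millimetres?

54894 mm

At most 400 each: 3171/400 = 7.93, giving 8 ramp runs. That means 7 intermediate landings.
Ramp run (horizontal) at 1:14: 3171 × 14 = 44394 mm.
Intermediate landings: 7 × 1500 = 10500 mm.
Developed length = 44394 + 10500 = 54894 mm.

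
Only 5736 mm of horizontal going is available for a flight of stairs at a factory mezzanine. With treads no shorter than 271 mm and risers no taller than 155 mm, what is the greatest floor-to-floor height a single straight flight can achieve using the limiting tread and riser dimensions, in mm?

5736 / 271 = 21.17, so 21 treads fit.
Risers = treads + 1 = 22.
Maximum height = 22 × 155 = 3410 mm.

3410 mm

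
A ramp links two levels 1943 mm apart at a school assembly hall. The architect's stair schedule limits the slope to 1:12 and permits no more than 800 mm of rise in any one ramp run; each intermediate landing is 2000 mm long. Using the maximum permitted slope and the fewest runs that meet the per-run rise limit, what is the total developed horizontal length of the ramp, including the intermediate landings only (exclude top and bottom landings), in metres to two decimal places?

27.32 m

⌈1943/800⌉ = 3 ramp runs. That means 2 intermediate landings.
Horizontal run for 1943 mm of rise at 1:12 is 1943 × 12 = 23316 mm.
Intermediate landings: 2 × 2000 = 4000 mm.
Developed length = 23316 + 4000 = 27316 mm.
= 27.32 m.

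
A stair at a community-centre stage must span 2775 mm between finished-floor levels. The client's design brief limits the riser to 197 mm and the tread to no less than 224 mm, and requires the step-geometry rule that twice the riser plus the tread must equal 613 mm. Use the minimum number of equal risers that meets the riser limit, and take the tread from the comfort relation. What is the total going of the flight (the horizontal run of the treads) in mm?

3402 mm

⌈2775/197⌉ = 15 risers.
Riser R = 2775 / 15 = 185 mm, within the 197 mm limit.
Tread T = 613 − 2 × 185 = 243 mm (≥ 224 mm).
Treads = 15 − 1 = 14; going = 14 × 243 = 3402 mm.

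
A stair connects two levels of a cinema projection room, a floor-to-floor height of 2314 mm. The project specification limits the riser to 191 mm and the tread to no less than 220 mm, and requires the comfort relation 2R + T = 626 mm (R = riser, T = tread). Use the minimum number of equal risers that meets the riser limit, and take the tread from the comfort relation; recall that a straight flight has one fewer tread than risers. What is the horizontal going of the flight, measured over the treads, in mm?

2314 / 191 = 12.115 → round up to 13 risers.
R = 2314 ÷ 13 = 178 mm.
From 2R + T = 626: T = 626 − 356 = 270 mm.
Treads = 13 − 1 = 12; going = 12 × 270 = 3240 mm.

3240 mm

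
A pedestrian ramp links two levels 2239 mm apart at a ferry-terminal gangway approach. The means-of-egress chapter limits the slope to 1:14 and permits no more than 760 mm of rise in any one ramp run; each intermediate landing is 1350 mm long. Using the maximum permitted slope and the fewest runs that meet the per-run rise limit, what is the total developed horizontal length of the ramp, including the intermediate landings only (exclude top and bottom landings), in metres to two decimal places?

34.05 m

2239 / 760 = 2.95, so 3 ramp runs are needed. That means 2 intermediate landings.
Horizontal run for 2239 mm of rise at 1:14 is 2239 × 14 = 31346 mm.
Intermediate landings: 2 × 1350 = 2700 mm.
Total developed length = 31346 + 2700 = 34046 mm.
= 34.05 m.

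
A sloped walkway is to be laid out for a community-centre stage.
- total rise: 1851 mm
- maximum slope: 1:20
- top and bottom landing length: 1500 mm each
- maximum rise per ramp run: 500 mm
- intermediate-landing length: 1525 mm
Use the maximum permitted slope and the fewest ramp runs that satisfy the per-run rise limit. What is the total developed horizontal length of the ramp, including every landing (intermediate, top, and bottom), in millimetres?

44595 mm

⌈1851/500⌉ = 4 ramp runs. That means 3 intermediate landings.
Ramp run (horizontal) at 1:20: 1851 × 20 = 37020 mm.
Intermediate landings: 3 × 1525 = 4575 mm.
Top and bottom landings: 2 × 1500 = 3000 mm.
Total = 37020 + 4575 + 3000 = 44595 mm.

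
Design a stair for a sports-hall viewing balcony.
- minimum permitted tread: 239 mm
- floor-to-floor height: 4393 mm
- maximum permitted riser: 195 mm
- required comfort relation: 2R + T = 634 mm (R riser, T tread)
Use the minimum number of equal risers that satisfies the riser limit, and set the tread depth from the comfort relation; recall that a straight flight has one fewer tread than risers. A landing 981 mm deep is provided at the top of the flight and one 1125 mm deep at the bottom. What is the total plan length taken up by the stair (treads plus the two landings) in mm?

At most 195 each: 4393/195 = 22.53, giving 23 risers.
Each riser is 4393/23 = 191 mm (≤ 195 mm).
From 2R + T = 634: T = 634 − 382 = 252 mm.
Treads = 23 − 1 = 22; going = 22 × 252 = 5544 mm.
Add landings: 5544 + 981 + 1125 = 7650 mm.

7650 mm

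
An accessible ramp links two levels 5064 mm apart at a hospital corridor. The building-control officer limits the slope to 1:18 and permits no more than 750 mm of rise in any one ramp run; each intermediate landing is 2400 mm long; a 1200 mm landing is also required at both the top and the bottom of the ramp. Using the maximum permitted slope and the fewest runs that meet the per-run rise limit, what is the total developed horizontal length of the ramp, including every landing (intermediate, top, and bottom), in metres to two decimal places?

At most 750 each: 5064/750 = 6.75, giving 7 ramp runs. That means 6 intermediate landings.
Ramp run (horizontal) at 1:18: 5064 × 18 = 91152 mm.
Intermediate landings: 6 × 2400 = 14400 mm.
Top and bottom landings: 2 × 1200 = 2400 mm.
Total = 91152 + 14400 + 2400 = 107952 mm.
= 107.95 m.

107.95 m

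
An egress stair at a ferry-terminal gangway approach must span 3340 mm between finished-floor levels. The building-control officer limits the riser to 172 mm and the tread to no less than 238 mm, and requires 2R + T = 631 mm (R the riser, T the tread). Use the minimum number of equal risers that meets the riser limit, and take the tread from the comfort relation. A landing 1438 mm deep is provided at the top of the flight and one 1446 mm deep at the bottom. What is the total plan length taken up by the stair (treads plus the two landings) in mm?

8527 mm

3340 / 172 = 19.419 → round up to 20 risers.
Riser R = 3340 / 20 = 167 mm, within the 172 mm limit.
T = 631 − 2·167 = 297 mm, which satisfies the 238 mm minimum.
20 risers give 19 treads; going = 19 × 297 = 5643 mm.
Add landings: 5643 + 1438 + 1446 = 8527 mm.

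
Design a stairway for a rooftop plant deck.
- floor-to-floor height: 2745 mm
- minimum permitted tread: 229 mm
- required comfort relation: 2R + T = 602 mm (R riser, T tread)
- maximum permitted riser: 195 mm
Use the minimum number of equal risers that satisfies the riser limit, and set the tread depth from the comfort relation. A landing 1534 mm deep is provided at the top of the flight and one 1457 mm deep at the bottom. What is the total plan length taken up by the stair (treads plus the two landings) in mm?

At most 195 each: 2745/195 = 14.08, giving 15 risers.
Riser R = 2745 / 15 = 183 mm, within the 195 mm limit.
From 2R + T = 602: T = 602 − 366 = 236 mm.
Treads = 15 − 1 = 14; going = 14 × 236 = 3304 mm.
Enclosure = 3304 + 1534 + 1457 = 6295 mm.

6295 mm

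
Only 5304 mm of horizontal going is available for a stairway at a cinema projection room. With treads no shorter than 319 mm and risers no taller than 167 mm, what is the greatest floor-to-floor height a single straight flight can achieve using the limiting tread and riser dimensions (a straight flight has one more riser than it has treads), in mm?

2839 mm

Treads that fit: ⌊5304 / 319⌋ = 16.
Risers = treads + 1 = 17.
Maximum height = 17 × 167 = 2839 mm.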